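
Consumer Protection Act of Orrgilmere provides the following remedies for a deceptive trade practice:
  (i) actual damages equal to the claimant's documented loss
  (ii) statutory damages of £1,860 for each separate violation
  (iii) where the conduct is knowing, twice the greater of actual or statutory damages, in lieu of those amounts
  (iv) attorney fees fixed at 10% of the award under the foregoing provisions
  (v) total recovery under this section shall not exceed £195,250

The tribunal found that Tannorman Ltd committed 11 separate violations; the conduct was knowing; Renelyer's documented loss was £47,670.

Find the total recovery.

Total recovery: £104,874

Statutory damages: 11 × £1,860 = £20,460
Greater of actual damages (£47,670) or statutory damages (£20,460): £47,670
Doubled: 2 × £47,670 = £95,340
Attorney fees: 10% of £95,340 = £9,534
Total before cap: £95,340 + £9,534 = £104,874
Cap at £195,250: £104,874 is within the cap, no reduction.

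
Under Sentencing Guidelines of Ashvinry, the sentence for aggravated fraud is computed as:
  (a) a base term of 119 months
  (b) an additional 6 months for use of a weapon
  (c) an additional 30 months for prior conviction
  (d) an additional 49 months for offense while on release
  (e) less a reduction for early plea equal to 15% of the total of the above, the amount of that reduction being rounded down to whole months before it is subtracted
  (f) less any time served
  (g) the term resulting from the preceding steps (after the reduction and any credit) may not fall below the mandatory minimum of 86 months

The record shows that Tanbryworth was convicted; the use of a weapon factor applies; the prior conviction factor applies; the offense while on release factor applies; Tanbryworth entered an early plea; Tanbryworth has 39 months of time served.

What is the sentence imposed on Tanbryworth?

Use of a weapon enhancement: +6 months
Prior conviction enhancement: +30 months
Offense while on release enhancement: +49 months
Adjusted term: 119 months + 6 months + 30 months + 49 months = 204 months
Early plea reduction: 15% of 204 months = 30 months (rounded down)
After reduction: 204 − 30 = 174 months
Less time served: 174 months − 39 months = 135 months
Minimum 86 months: 135 months meets the minimum, no increase.

135 months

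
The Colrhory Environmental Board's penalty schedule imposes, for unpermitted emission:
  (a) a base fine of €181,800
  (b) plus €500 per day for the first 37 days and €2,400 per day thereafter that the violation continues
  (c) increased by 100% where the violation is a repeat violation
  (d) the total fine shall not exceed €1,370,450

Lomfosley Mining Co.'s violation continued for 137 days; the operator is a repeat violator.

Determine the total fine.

First 37 days: 37 × €500 = €18,500
Remaining days: (137 − 37) × €2,400 = €240,000
Per-day component: €18,500 + €240,000 = €258,500
Base plus per-day: €181,800 + €258,500 = €440,300
Enhancement: 100% of €440,300 = €440,300
Enhanced fine: €440,300 + €440,300 = €880,600
Cap at €1,370,450: €880,600 is within the cap, no reduction.

€880,600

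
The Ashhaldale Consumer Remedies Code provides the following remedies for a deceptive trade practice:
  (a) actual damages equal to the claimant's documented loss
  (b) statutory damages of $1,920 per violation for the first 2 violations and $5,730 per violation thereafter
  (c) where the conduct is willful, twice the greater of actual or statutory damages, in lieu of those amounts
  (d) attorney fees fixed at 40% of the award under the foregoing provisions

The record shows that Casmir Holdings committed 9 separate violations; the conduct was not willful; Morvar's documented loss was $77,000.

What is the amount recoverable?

First 2 violations: 2 × $1,920 = $3,840
Remaining violations: (9 − 2) × $5,730 = $40,110
Statutory damages: $3,840 + $40,110 = $43,950
Conduct not willful: the in-lieu enhancement does not apply.
Actual plus statutory damages: $77,000 + $43,950 = $120,950
Attorney fees: 40% of $120,950 = $48,380
Total recovery: $120,950 + $48,380 = $169,330

$169,330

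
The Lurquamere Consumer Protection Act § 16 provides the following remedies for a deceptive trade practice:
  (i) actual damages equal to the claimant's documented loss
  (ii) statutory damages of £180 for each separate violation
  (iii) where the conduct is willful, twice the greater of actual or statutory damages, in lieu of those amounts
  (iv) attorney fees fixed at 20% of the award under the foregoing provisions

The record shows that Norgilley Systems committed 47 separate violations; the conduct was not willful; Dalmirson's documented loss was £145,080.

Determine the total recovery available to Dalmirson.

£184,248

Statutory damages: 47 × £180 = £8,460
Conduct not willful: the in-lieu enhancement does not apply.
Actual plus statutory damages: £145,080 + £8,460 = £153,540
Attorney fees: 20% of £153,540 = £30,708
Total recovery: £153,540 + £30,708 = £184,248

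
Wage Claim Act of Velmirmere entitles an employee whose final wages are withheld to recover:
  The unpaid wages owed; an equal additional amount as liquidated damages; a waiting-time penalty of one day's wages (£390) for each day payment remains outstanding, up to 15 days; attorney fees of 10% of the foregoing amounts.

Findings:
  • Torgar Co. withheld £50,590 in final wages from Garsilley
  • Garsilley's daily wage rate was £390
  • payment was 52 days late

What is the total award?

Liquidated damages (equal amount): £50,590
Penalty days: min(52, 15) = 15
Waiting-time penalty: 15 × £390 = £5,850
Subtotal: £50,590 + £50,590 + £5,850 = £107,030
Attorney fees: 10% of £107,030 = £10,703
Total award: £107,030 + £10,703 = £117,733

£117,733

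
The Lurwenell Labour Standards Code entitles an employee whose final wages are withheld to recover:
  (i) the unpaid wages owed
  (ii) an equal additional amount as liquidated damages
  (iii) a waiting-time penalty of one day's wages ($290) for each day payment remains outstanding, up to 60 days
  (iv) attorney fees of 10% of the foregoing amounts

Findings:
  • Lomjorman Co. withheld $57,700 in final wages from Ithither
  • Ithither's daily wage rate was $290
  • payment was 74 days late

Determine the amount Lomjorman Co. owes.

Liquidated damages (equal amount): $57,700
Penalty days: min(74, 60) = 60
Waiting-time penalty: 60 × $290 = $17,400
Subtotal: $57,700 + $57,700 + $17,400 = $132,800
Attorney fees: 10% of $132,800 = $13,280
Total award: $132,800 + $13,280 = $146,080

$146,080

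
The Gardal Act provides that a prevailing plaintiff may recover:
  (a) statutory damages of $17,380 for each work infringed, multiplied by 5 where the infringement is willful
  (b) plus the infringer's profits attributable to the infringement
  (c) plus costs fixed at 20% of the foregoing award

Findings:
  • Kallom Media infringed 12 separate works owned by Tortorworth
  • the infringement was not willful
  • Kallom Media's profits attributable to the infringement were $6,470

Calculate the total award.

Award: $258,036

Statutory damages: 12 × $17,380 = $208,560
Infringement not willful: no ×5 enhancement.
Combined award: $208,560 + $6,470 = $215,030
Costs: 20% of $215,030 = $43,006
Award plus costs: $215,030 + $43,006 = $258,036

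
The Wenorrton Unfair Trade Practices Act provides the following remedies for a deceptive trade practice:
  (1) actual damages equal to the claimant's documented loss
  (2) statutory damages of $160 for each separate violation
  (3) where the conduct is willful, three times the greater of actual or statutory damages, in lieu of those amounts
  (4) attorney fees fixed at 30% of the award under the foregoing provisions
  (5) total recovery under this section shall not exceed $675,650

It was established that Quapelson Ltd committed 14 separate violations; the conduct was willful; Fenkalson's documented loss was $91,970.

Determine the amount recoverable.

Statutory damages: 14 × $160 = $2,240
Greater of actual damages ($91,970) or statutory damages ($2,240): $91,970
Trebled: 3 × $91,970 = $275,910
Attorney fees: 30% of $275,910 = $82,773
Total before cap: $275,910 + $82,773 = $358,683
Cap at $675,650: $358,683 is within the cap, no reduction.

$358,683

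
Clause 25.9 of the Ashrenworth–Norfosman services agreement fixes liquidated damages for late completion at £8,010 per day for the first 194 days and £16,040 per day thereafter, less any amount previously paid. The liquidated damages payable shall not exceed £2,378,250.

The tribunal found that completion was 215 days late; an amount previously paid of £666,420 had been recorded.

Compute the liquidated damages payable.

£1,224,360

First 194 days: 194 × £8,010 = £1,553,940
Remaining days: (215 − 194) × £16,040 = £336,840
Accrued per-day damages: £1,553,940 + £336,840 = £1,890,780
Less amount previously paid: £1,890,780 − £666,420 = £1,224,360
Cap at £2,378,250: £1,224,360 is within the cap, no reduction.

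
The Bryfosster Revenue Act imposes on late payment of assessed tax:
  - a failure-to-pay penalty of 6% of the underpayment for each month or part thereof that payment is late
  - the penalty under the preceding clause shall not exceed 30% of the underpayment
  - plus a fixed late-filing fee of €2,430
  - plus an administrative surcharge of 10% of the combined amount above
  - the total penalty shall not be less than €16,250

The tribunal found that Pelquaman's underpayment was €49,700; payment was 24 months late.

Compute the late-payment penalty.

Accrued rate: 6% × 24 = 144%, capped at 30% → 30%
Failure-to-pay penalty: 30% of €49,700 = €14,910
Penalty before surcharge: €14,910 + €2,430 = €17,340
Administrative surcharge: 10% of €17,340 = €1,734
Total penalty: €17,340 + €1,734 = €19,074
Minimum €16,250: €19,074 meets the minimum, no increase.

€19,074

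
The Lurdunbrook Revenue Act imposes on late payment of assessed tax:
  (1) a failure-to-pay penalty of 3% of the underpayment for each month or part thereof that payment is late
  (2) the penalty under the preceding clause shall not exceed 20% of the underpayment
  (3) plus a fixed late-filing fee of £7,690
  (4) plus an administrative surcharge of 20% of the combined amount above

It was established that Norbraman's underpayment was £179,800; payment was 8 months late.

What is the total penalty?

Accrued rate: 3% × 8 = 24%, capped at 20% → 20%
Failure-to-pay penalty: 20% of £179,800 = £35,960
Penalty before surcharge: £35,960 + £7,690 = £43,650
Administrative surcharge: 20% of £43,650 = £8,730
Total penalty: £43,650 + £8,730 = £52,380

Penalty: £52,380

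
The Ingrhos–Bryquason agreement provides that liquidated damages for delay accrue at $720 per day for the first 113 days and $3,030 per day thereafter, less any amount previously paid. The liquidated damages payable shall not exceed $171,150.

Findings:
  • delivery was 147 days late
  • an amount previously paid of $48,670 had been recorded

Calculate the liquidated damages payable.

First 113 days: 113 × $720 = $81,360
Remaining days: (147 − 113) × $3,030 = $103,020
Accrued per-day damages: $81,360 + $103,020 = $184,380
Less amount previously paid: $184,380 − $48,670 = $135,710
Cap at $171,150: $135,710 is within the cap, no reduction.

$135,710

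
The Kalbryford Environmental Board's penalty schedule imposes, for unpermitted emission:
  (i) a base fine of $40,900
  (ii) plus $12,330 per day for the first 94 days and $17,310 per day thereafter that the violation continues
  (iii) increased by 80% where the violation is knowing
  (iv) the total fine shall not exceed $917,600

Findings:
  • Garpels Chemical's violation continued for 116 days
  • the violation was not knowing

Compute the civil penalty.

$917,600

First 94 days: 94 × $12,330 = $1,159,020
Remaining days: (116 − 94) × $17,310 = $380,820
Per-day component: $1,159,020 + $380,820 = $1,539,840
Base plus per-day: $40,900 + $1,539,840 = $1,580,740
The violation was not knowing: no 80% increase.
Cap at $917,600: $1,580,740 exceeds the cap → $917,600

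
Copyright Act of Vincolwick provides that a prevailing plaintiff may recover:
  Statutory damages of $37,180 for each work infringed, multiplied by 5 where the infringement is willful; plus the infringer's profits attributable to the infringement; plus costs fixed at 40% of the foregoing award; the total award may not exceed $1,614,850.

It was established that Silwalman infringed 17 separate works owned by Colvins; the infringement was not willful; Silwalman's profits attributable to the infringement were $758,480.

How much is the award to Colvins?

Award: $1,614,850

Statutory damages: 17 × $37,180 = $632,060
Infringement not willful: no ×5 enhancement.
Combined award: $632,060 + $758,480 = $1,390,540
Costs: 40% of $1,390,540 = $556,216
Award plus costs: $1,390,540 + $556,216 = $1,946,756
Cap at $1,614,850: $1,946,756 exceeds the cap → $1,614,850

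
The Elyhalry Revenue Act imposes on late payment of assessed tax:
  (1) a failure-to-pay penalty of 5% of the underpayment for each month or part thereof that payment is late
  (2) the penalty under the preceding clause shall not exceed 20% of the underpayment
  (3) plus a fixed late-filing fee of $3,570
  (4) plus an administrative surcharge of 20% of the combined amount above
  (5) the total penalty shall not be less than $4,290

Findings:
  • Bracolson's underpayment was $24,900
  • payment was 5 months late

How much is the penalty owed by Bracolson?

Accrued rate: 5% × 5 = 25%, capped at 20% → 20%
Failure-to-pay penalty: 20% of $24,900 = $4,980
Penalty before surcharge: $4,980 + $3,570 = $8,550
Administrative surcharge: 20% of $8,550 = $1,710
Total penalty: $8,550 + $1,710 = $10,260
Minimum $4,290: $10,260 meets the minimum, no increase.

$10,260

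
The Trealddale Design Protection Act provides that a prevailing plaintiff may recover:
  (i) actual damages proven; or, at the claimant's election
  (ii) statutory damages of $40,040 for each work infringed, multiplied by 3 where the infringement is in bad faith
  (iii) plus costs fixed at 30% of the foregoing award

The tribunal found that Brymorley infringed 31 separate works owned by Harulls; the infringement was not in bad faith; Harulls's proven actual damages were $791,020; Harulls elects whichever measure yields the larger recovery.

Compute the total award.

Statutory damages: 31 × $40,040 = $1,241,240
Infringement not in bad faith: no ×3 enhancement.
Greater of actual damages ($791,020) or statutory damages ($1,241,240): $1,241,240
Costs: 30% of $1,241,240 = $372,372
Award plus costs: $1,241,240 + $372,372 = $1,613,612

$1,613,612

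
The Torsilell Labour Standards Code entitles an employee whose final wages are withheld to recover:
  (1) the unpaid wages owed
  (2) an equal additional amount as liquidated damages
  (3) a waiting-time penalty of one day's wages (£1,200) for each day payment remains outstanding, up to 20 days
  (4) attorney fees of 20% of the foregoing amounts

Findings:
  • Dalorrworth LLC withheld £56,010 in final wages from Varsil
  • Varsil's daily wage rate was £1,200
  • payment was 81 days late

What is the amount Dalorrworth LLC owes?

Liquidated damages (equal amount): £56,010
Penalty days: min(81, 20) = 20
Waiting-time penalty: 20 × £1,200 = £24,000
Subtotal: £56,010 + £56,010 + £24,000 = £136,020
Attorney fees: 20% of £136,020 = £27,204
Total award: £136,020 + £27,204 = £163,224

£163,224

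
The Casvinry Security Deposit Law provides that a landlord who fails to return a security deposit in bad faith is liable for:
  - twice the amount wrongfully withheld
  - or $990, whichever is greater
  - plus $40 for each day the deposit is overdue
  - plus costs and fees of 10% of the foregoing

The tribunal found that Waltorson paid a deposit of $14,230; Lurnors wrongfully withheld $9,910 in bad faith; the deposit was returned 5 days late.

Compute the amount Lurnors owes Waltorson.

Doubled: 2 × $9,910 = $19,820
Minimum $990: $19,820 meets the minimum, no increase.
Late-return penalty: 5 × $40 = $200
Damages plus late penalty: $19,820 + $200 = $20,020
Costs and fees: 10% of $20,020 = $2,002
Total recovery: $20,020 + $2,002 = $22,022

$22,022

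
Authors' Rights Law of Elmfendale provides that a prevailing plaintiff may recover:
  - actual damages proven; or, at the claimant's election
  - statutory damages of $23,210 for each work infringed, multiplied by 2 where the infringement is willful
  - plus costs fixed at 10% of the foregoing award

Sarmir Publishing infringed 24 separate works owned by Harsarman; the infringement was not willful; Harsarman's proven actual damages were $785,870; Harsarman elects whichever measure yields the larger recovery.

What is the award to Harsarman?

Statutory damages: 24 × $23,210 = $557,040
Infringement not willful: no ×2 enhancement.
Greater of actual damages ($785,870) or statutory damages ($557,040): $785,870
Costs: 10% of $785,870 = $78,587
Award plus costs: $785,870 + $78,587 = $864,457

$864,457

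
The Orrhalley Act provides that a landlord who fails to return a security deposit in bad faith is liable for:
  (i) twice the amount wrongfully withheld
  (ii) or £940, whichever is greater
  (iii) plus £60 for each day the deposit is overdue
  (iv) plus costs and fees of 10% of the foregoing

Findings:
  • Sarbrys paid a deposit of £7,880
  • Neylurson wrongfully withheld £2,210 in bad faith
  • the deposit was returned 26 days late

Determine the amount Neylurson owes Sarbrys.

Doubled: 2 × £2,210 = £4,420
Minimum £940: £4,420 meets the minimum, no increase.
Late-return penalty: 26 × £60 = £1,560
Damages plus late penalty: £4,420 + £1,560 = £5,980
Costs and fees: 10% of £5,980 = £598
Total recovery: £5,980 + £598 = £6,578

Recovery: £6,578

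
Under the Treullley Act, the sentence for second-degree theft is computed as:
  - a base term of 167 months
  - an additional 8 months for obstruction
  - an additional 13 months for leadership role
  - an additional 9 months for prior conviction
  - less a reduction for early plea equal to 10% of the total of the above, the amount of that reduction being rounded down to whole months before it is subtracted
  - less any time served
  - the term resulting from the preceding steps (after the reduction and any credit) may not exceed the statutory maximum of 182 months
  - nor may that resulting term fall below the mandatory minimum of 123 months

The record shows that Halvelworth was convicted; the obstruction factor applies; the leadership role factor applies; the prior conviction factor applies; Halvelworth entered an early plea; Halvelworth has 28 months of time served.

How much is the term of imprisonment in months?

Obstruction enhancement: +8 months
Leadership role enhancement: +13 months
Prior conviction enhancement: +9 months
Adjusted term: 167 months + 8 months + 13 months + 9 months = 197 months
Early plea reduction: 10% of 197 months = 19 months (rounded down)
After reduction: 197 − 19 = 178 months
Less time served: 178 months − 28 months = 150 months
Cap at 182 months: 150 months is within the cap, no reduction.
Minimum 123 months: 150 months meets the minimum, no increase.

150 months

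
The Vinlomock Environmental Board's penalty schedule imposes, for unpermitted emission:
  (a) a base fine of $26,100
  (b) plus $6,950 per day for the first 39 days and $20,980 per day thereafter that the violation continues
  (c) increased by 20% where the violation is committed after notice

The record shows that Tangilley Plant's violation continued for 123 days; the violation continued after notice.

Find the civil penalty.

Civil penalty: $2,471,364

First 39 days: 39 × $6,950 = $271,050
Remaining days: (123 − 39) × $20,980 = $1,762,320
Per-day component: $271,050 + $1,762,320 = $2,033,370
Base plus per-day: $26,100 + $2,033,370 = $2,059,470
Enhancement: 20% of $2,059,470 = $411,894
Enhanced fine: $2,059,470 + $411,894 = $2,471,364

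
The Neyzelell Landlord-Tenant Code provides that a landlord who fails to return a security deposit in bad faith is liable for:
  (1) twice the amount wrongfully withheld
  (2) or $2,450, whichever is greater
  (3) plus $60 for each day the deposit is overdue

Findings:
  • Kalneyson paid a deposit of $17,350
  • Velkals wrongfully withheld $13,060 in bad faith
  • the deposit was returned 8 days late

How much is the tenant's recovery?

$26,600

Doubled: 2 × $13,060 = $26,120
Minimum $2,450: $26,120 meets the minimum, no increase.
Late-return penalty: 8 × $60 = $480
Damages plus late penalty: $26,120 + $480 = $26,600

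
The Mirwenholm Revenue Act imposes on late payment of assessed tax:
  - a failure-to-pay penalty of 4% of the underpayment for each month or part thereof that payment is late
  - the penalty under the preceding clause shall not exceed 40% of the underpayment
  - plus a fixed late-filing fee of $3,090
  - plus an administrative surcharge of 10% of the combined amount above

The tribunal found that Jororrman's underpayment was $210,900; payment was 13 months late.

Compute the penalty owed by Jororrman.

$96,195

Accrued rate: 4% × 13 = 52%, capped at 40% → 40%
Failure-to-pay penalty: 40% of $210,900 = $84,360
Penalty before surcharge: $84,360 + $3,090 = $87,450
Administrative surcharge: 10% of $87,450 = $8,745
Total penalty: $87,450 + $8,745 = $96,195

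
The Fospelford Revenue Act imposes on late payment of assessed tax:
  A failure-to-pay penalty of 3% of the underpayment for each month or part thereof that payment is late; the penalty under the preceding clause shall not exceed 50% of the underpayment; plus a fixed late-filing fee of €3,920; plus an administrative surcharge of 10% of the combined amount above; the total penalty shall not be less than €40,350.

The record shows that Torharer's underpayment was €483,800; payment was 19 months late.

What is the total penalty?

Accrued rate: 3% × 19 = 57%, capped at 50% → 50%
Failure-to-pay penalty: 50% of €483,800 = €241,900
Penalty before surcharge: €241,900 + €3,920 = €245,820
Administrative surcharge: 10% of €245,820 = €24,582
Total penalty: €245,820 + €24,582 = €270,402
Minimum €40,350: €270,402 meets the minimum, no increase.

€270,402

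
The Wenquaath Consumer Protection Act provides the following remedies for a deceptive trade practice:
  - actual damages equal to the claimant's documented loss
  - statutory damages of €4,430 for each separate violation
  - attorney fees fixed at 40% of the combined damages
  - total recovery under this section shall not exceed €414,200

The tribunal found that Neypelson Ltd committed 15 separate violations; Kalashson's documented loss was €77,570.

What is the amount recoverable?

Statutory damages: 15 × €4,430 = €66,450
Combined damages: €77,570 + €66,450 = €144,020
Attorney fees: 40% of €144,020 = €57,608
Total before cap: €144,020 + €57,608 = €201,628
Cap at €414,200: €201,628 is within the cap, no reduction.

€201,628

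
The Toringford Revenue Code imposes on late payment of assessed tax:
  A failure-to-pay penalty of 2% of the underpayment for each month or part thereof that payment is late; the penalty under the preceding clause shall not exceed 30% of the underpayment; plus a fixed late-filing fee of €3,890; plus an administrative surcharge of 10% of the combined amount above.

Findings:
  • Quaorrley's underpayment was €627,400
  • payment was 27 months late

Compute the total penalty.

Accrued rate: 2% × 27 = 54%, capped at 30% → 30%
Failure-to-pay penalty: 30% of €627,400 = €188,220
Penalty before surcharge: €188,220 + €3,890 = €192,110
Administrative surcharge: 10% of €192,110 = €19,211
Total penalty: €192,110 + €19,211 = €211,321

€211,321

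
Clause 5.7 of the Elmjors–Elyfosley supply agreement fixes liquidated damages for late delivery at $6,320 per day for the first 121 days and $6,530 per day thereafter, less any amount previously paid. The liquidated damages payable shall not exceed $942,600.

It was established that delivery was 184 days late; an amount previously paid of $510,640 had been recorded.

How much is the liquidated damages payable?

$665,470

First 121 days: 121 × $6,320 = $764,720
Remaining days: (184 − 121) × $6,530 = $411,390
Accrued per-day damages: $764,720 + $411,390 = $1,176,110
Less amount previously paid: $1,176,110 − $510,640 = $665,470
Cap at $942,600: $665,470 is within the cap, no reduction.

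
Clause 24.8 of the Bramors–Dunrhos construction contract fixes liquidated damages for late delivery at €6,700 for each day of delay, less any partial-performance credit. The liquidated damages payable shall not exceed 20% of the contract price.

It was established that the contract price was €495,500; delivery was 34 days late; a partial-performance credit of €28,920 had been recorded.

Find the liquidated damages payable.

€99,100

Per-day damages: 34 × €6,700 = €227,800
Less partial-performance credit: €227,800 − €28,920 = €198,880
Cap: 20% of €495,500 = €99,100
Cap at €99,100: €198,880 exceeds the cap → €99,100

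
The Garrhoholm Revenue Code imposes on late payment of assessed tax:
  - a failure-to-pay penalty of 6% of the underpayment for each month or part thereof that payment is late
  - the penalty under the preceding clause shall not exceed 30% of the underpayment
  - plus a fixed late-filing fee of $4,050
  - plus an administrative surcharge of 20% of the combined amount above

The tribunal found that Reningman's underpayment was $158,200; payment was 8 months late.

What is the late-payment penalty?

Accrued rate: 6% × 8 = 48%, capped at 30% → 30%
Failure-to-pay penalty: 30% of $158,200 = $47,460
Penalty before surcharge: $47,460 + $4,050 = $51,510
Administrative surcharge: 20% of $51,510 = $10,302
Total penalty: $51,510 + $10,302 = $61,812

$61,812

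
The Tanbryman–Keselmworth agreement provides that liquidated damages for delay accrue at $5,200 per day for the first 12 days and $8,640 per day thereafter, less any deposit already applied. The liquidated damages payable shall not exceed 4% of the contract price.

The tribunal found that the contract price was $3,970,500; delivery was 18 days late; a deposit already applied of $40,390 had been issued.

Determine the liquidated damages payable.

First 12 days: 12 × $5,200 = $62,400
Remaining days: (18 − 12) × $8,640 = $51,840
Accrued per-day damages: $62,400 + $51,840 = $114,240
Less deposit already applied: $114,240 − $40,390 = $73,850
Cap: 4% of $3,970,500 = $158,820
Cap at $158,820: $73,850 is within the cap, no reduction.

$73,850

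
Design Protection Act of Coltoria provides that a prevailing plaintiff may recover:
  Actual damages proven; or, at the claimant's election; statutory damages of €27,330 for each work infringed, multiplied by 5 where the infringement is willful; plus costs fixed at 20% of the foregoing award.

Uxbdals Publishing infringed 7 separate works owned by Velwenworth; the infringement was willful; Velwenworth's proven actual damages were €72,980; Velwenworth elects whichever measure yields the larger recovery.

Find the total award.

€1,147,860

Statutory damages: 7 × €27,330 = €191,310
Multiplied by 5: 5 × €191,310 = €956,550
Greater of actual damages (€72,980) or enhanced statutory damages (€956,550): €956,550
Costs: 20% of €956,550 = €191,310
Award plus costs: €956,550 + €191,310 = €1,147,860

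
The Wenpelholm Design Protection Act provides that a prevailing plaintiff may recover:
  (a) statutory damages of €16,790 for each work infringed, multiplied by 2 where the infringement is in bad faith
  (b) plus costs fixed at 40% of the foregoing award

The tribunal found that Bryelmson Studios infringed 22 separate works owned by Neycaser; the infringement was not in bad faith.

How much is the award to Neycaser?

€517,132

Statutory damages: 22 × €16,790 = €369,380
Infringement not in bad faith: no ×2 enhancement.
Costs: 40% of €369,380 = €147,752
Award plus costs: €369,380 + €147,752 = €517,132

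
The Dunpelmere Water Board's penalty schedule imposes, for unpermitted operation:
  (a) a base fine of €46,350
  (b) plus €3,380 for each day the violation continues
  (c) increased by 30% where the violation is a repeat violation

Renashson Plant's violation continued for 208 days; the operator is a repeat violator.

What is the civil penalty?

€974,207

Per-day component: 208 × €3,380 = €703,040
Base plus per-day: €46,350 + €703,040 = €749,390
Enhancement: 30% of €749,390 = €224,817
Enhanced fine: €749,390 + €224,817 = €974,207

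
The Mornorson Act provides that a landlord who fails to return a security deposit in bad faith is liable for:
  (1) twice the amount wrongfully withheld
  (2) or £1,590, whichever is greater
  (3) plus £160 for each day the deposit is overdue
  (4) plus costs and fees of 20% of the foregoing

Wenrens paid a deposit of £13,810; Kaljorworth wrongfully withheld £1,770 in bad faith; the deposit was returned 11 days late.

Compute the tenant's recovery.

Doubled: 2 × £1,770 = £3,540
Minimum £1,590: £3,540 meets the minimum, no increase.
Late-return penalty: 11 × £160 = £1,760
Damages plus late penalty: £3,540 + £1,760 = £5,300
Costs and fees: 20% of £5,300 = £1,060
Total recovery: £5,300 + £1,060 = £6,360

£6,360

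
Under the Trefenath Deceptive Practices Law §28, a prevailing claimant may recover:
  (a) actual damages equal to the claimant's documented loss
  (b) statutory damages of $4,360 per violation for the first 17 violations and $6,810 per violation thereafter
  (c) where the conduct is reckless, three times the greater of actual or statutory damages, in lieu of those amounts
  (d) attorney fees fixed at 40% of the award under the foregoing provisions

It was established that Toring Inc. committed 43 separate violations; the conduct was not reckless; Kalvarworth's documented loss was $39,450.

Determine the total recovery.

$406,882

First 17 violations: 17 × $4,360 = $74,120
Remaining violations: (43 − 17) × $6,810 = $177,060
Statutory damages: $74,120 + $177,060 = $251,180
Conduct not reckless: the in-lieu enhancement does not apply.
Actual plus statutory damages: $39,450 + $251,180 = $290,630
Attorney fees: 40% of $290,630 = $116,252
Total recovery: $290,630 + $116,252 = $406,882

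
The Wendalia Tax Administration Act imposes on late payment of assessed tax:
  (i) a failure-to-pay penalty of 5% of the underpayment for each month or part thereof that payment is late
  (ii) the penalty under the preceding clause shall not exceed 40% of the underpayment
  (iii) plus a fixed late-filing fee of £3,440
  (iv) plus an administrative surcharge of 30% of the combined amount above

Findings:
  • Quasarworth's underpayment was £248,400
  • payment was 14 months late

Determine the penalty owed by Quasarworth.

Accrued rate: 5% × 14 = 70%, capped at 40% → 40%
Failure-to-pay penalty: 40% of £248,400 = £99,360
Penalty before surcharge: £99,360 + £3,440 = £102,800
Administrative surcharge: 30% of £102,800 = £30,840
Total penalty: £102,800 + £30,840 = £133,640

£133,640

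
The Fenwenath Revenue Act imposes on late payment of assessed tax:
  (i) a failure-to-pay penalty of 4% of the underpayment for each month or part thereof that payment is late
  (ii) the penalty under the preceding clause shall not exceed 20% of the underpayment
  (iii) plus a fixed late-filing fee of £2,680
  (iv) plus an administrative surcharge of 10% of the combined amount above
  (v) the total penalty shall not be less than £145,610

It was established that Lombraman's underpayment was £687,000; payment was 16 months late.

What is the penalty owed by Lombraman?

£154,088

Accrued rate: 4% × 16 = 64%, capped at 20% → 20%
Failure-to-pay penalty: 20% of £687,000 = £137,400
Penalty before surcharge: £137,400 + £2,680 = £140,080
Administrative surcharge: 10% of £140,080 = £14,008
Total penalty: £140,080 + £14,008 = £154,088
Minimum £145,610: £154,088 meets the minimum, no increase.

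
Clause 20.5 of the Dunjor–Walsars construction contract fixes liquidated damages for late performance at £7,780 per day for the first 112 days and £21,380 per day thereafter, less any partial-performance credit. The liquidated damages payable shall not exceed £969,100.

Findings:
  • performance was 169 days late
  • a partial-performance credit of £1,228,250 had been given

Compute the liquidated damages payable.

£861,770

First 112 days: 112 × £7,780 = £871,360
Remaining days: (169 − 112) × £21,380 = £1,218,660
Accrued per-day damages: £871,360 + £1,218,660 = £2,090,020
Less partial-performance credit: £2,090,020 − £1,228,250 = £861,770
Cap at £969,100: £861,770 is within the cap, no reduction.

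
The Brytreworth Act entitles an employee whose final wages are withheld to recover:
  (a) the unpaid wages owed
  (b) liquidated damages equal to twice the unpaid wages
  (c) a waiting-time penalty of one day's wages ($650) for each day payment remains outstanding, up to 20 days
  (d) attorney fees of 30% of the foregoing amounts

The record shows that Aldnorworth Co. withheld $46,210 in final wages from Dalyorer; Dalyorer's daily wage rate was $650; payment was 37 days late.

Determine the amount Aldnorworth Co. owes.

$197,119

Doubled: 2 × $46,210 = $92,420
Penalty days: min(37, 20) = 20
Waiting-time penalty: 20 × $650 = $13,000
Subtotal: $46,210 + $92,420 + $13,000 = $151,630
Attorney fees: 30% of $151,630 = $45,489
Total award: $151,630 + $45,489 = $197,119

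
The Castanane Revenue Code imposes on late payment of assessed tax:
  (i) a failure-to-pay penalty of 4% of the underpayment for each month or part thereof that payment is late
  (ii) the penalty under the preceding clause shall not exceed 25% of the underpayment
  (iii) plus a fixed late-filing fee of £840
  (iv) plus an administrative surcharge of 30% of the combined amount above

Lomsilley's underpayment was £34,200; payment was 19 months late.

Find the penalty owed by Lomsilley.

£12,207

Accrued rate: 4% × 19 = 76%, capped at 25% → 25%
Failure-to-pay penalty: 25% of £34,200 = £8,550
Penalty before surcharge: £8,550 + £840 = £9,390
Administrative surcharge: 30% of £9,390 = £2,817
Total penalty: £9,390 + £2,817 = £12,207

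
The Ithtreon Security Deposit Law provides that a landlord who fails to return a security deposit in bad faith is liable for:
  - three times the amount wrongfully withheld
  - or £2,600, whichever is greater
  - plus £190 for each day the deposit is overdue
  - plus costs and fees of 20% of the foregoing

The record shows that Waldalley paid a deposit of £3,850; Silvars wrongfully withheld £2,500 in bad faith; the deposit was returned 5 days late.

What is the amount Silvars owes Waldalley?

Trebled: 3 × £2,500 = £7,500
Minimum £2,600: £7,500 meets the minimum, no increase.
Late-return penalty: 5 × £190 = £950
Damages plus late penalty: £7,500 + £950 = £8,450
Costs and fees: 20% of £8,450 = £1,690
Total recovery: £8,450 + £1,690 = £10,140

£10,140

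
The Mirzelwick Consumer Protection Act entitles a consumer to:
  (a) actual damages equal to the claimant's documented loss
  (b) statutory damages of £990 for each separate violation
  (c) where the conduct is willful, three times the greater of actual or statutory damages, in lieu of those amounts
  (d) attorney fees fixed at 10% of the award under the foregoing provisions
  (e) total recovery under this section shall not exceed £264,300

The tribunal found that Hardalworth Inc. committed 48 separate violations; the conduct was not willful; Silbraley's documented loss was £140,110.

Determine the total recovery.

Total recovery: £206,393

Statutory damages: 48 × £990 = £47,520
Conduct not willful: the in-lieu enhancement does not apply.
Actual plus statutory damages: £140,110 + £47,520 = £187,630
Attorney fees: 10% of £187,630 = £18,763
Total before cap: £187,630 + £18,763 = £206,393
Cap at £264,300: £206,393 is within the cap, no reduction.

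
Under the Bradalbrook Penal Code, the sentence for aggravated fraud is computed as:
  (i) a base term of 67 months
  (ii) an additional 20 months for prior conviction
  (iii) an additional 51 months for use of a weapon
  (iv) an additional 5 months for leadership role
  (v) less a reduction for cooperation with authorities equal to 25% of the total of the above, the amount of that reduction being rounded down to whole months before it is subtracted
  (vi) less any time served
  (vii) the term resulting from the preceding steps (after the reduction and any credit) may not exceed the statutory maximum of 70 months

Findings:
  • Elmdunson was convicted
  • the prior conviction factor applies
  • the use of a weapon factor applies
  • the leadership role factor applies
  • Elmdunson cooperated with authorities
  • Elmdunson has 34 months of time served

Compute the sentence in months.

Prior conviction enhancement: +20 months
Use of a weapon enhancement: +51 months
Leadership role enhancement: +5 months
Adjusted term: 67 months + 20 months + 51 months + 5 months = 143 months
Cooperation with authorities reduction: 25% of 143 months = 35 months (rounded down)
After reduction: 143 − 35 = 108 months
Less time served: 108 months − 34 months = 74 months
Cap at 70 months: 74 months exceeds the cap → 70 months

70 months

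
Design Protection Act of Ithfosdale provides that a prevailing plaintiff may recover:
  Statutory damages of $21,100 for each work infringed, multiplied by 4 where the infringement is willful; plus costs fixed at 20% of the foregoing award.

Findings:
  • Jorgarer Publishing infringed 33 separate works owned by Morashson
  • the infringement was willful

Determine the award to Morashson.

$3,342,240

Statutory damages: 33 × $21,100 = $696,300
Multiplied by 4: 4 × $696,300 = $2,785,200
Costs: 20% of $2,785,200 = $557,040
Award plus costs: $2,785,200 + $557,040 = $3,342,240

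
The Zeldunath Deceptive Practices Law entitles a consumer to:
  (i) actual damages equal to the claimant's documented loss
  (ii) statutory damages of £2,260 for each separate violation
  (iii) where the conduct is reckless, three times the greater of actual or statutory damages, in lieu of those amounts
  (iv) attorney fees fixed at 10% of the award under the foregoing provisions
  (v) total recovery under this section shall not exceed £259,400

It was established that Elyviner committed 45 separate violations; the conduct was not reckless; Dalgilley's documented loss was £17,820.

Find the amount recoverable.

Statutory damages: 45 × £2,260 = £101,700
Conduct not reckless: the in-lieu enhancement does not apply.
Actual plus statutory damages: £17,820 + £101,700 = £119,520
Attorney fees: 10% of £119,520 = £11,952
Total before cap: £119,520 + £11,952 = £131,472
Cap at £259,400: £131,472 is within the cap, no reduction.

Total recovery: £131,472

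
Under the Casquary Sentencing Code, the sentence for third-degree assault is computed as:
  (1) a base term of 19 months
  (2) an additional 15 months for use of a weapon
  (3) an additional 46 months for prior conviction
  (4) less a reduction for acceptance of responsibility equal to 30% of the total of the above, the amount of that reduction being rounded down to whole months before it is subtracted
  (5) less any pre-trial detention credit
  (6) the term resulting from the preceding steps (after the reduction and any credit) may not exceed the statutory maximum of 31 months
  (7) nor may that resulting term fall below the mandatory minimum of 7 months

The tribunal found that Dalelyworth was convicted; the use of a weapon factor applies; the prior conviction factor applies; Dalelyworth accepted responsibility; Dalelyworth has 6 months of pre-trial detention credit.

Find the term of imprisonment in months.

31 months

Use of a weapon enhancement: +15 months
Prior conviction enhancement: +46 months
Adjusted term: 19 months + 15 months + 46 months = 80 months
Acceptance of responsibility reduction: 30% of 80 months = 24 months (rounded down)
After reduction: 80 − 24 = 56 months
Less pre-trial detention credit: 56 months − 6 months = 50 months
Cap at 31 months: 50 months exceeds the cap → 31 months
Minimum 7 months: 31 months meets the minimum, no increase.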